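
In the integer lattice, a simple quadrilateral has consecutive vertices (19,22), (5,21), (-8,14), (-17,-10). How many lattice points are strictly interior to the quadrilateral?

327

Using the shoelace formula, 2A = |(19·21 − 5·22) + (5·14 − (-8)·21) + ((-8)·(-10) − (-17)·14) + ((-17)·22 − 19·(-10))| = 661, so the area is 330.5.
Along each edge there are gcd(|Δx|,|Δy|)+1 lattice points, so counting each shared vertex once the boundary has gcd(14,1) + gcd(13,7) + gcd(9,24) + gcd(36,32) = 1+1+3+4 = 9.
Pick's theorem gives I = A − B/2 + 1 = 330.5 − 9/2 + 1 = 327.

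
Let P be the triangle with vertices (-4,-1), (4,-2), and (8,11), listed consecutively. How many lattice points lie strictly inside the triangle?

The shoelace formula gives twice the area as |[(-4)·(-2) − 4·(-1)] + [4·11 − 8·(-2)] + [8·(-1) − (-4)·11]| = 108, so the area is 54.
Along each edge there are gcd(|Δx|,|Δy|)+1 lattice points, so counting each shared vertex once the boundary has gcd(8,1) + gcd(4,13) + gcd(12,12) = 1+1+12 = 14.
By Pick's theorem A = I + B/2 − 1, so I = 54 − 14/2 + 1 = 48.

48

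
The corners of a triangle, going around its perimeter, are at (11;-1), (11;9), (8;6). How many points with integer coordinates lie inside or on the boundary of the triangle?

The shoelace formula gives twice the area as |(11·9 − 11·(-1)) + (11·6 − 8·9) + (8·(-1) − 11·6)| = 30, so the area is 15.
Along each edge there are gcd(|Δx|,|Δy|)+1 lattice points, so counting each shared vertex once the boundary has gcd(0,10) + gcd(3,3) + gcd(3,7) = 10+3+1 = 14.
Pick's theorem gives I = A − B/2 + 1 = 15 − 14/2 + 1 = 9, so the closed region contains I + B = 9 + 14 = 23 lattice points.

23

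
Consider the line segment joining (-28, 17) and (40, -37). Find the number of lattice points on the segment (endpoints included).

The number of lattice points on a segment between lattice points is gcd(|Δx|,|Δy|) + 1 = gcd(68,54) + 1 = 2 + 1 = 3.

3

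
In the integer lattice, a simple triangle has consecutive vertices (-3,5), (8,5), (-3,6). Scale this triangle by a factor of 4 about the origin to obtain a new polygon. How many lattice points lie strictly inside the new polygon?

Using the shoelace formula, 2A = |[(-3)·5 − 8·5] + [8·6 − (-3)·5] + [(-3)·5 − (-3)·6]| = 11, so the area is 5.5.
The number of boundary lattice points is Σ gcd(|Δx|,|Δy|) = gcd(11,0) + gcd(11,1) + gcd(0,1) = 11+1+1 = 13.
Scaling by 4 multiplies the area by 4² = 16 (so the new area is 88) and multiplies the boundary lattice-point count by 4, giving 52.
By Pick's theorem, the interior count of the dilated polygon is 88 − 52/2 + 1 = 63.

63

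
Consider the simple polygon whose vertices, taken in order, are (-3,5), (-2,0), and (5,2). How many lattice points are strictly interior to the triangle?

18

Using the shoelace formula, 2A = |((-3)·0 − (-2)·5) + ((-2)·2 − 5·0) + (5·5 − (-3)·2)| = 37, so the area is 37/2.
Summing gcd(|Δx|,|Δy|) over the edges gives the boundary count: gcd(1,5) + gcd(7,2) + gcd(8,3) = 1+1+1 = 3.
Pick's theorem gives I = A − B/2 + 1 = 37/2 − 3/2 + 1 = 18.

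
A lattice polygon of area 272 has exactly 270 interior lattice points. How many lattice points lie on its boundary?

Pick's theorem gives A = I + B/2 − 1, so B = 2(A − I + 1) = 2(272 − 270 + 1) = 6.

6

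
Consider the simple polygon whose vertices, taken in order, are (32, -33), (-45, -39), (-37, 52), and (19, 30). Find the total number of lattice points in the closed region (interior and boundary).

By the shoelace formula, twice the signed area is |[32·(-39) − (-45)·(-33)] + [(-45)·52 − (-37)·(-39)] + [(-37)·30 − 19·52] + [19·(-33) − 32·30]| = 10201, so the area is 5100.5.
Summing gcd(|Δx|,|Δy|) over the edges gives the boundary count: gcd(77,6) + gcd(8,91) + gcd(56,22) + gcd(13,63) = 1+1+2+1 = 5.
Pick's theorem gives I = A − B/2 + 1 = 5100.5 − 5/2 + 1 = 5099, so the closed region contains I + B = 5099 + 5 = 5104 lattice points.

5104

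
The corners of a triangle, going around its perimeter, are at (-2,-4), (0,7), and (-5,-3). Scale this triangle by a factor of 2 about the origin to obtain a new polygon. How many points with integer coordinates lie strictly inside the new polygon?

By the shoelace formula, twice the signed area is |((-2)·7 − 0·(-4)) + (0·(-3) − (-5)·7) + ((-5)·(-4) − (-2)·(-3))| = 35, so the area is 17.5.
The number of boundary lattice points is Σ gcd(|Δx|,|Δy|) = gcd(2,11) + gcd(5,10) + gcd(3,1) = 1+5+1 = 7.
Scaling by 2 multiplies the area by 2² = 4 (so the new area is 70) and multiplies the boundary lattice-point count by 2, giving 14.
By Pick's theorem, the interior count of the dilated polygon is 70 − 14/2 + 1 = 64.

64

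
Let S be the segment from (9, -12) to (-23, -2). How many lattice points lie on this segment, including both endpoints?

The number of lattice points on a segment between lattice points is gcd(|Δx|,|Δy|) + 1 = gcd(32,10) + 1 = 2 + 1 = 3.

3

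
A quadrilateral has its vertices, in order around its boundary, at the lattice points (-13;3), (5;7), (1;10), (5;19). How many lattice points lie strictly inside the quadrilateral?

The shoelace formula gives twice the area as |[(-13)·7 − 5·3] + [5·10 − 1·7] + [1·19 − 5·10] + [5·3 − (-13)·19]| = 168, so the area is 84.
Along each edge there are gcd(|Δx|,|Δy|)+1 lattice points, so counting each shared vertex once the boundary has gcd(18,4) + gcd(4,3) + gcd(4,9) + gcd(18,16) = 2+1+1+2 = 6.
Pick's theorem gives I = A − B/2 + 1 = 84 − 6/2 + 1 = 82.

82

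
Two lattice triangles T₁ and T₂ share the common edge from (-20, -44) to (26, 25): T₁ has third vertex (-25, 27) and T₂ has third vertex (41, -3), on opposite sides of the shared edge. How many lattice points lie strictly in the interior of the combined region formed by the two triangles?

The union is the simple quadrilateral with vertices (-20, -44), (-25, 27), (26, 25), (41, -3) in order.
By the shoelace formula, twice the signed area is |((-20)·27 − (-25)·(-44)) + ((-25)·25 − 26·27) + (26·(-3) − 41·25) + (41·(-44) − (-20)·(-3))| = 5934, so the area is 2967.
Summing gcd(|Δx|,|Δy|) over the edges gives the boundary count: gcd(5,71) + gcd(51,2) + gcd(15,28) + gcd(61,41) = 1+1+1+1 = 4.
By Pick's theorem I = A − B/2 + 1 = 2967 − 4/2 + 1 = 2966.

2966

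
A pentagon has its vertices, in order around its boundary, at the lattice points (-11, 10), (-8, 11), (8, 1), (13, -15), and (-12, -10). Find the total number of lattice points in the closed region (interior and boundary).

By the shoelace formula, twice the signed area is |[(-11)·11 − (-8)·10] + [(-8)·1 − 8·11] + [8·(-15) − 13·1] + [13·(-10) − (-12)·(-15)] + [(-12)·10 − (-11)·(-10)]| = 810, so the area is 405.
The number of boundary lattice points is Σ gcd(|Δx|,|Δy|) = gcd(3,1) + gcd(16,10) + gcd(5,16) + gcd(25,5) + gcd(1,20) = 1+2+1+5+1 = 10.
Pick's theorem gives I = A − B/2 + 1 = 405 − 10/2 + 1 = 401, so the closed region contains I + B = 401 + 10 = 411 lattice points.

411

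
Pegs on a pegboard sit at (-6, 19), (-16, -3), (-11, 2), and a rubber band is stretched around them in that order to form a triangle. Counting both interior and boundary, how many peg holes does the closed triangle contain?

By the shoelace formula, twice the signed area is |((-6)·(-3) − (-16)·19) + ((-16)·2 − (-11)·(-3)) + ((-11)·19 − (-6)·2)| = 60, so the area is 30.
The number of boundary lattice points is Σ gcd(|Δx|,|Δy|) = gcd(10,22) + gcd(5,5) + gcd(5,17) = 2+5+1 = 8.
Pick's theorem gives I = A − B/2 + 1 = 30 − 8/2 + 1 = 27, so the closed region contains I + B = 27 + 8 = 35 lattice points.

35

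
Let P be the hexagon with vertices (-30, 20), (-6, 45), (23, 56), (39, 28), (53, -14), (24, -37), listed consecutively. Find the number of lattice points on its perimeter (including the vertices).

The number of boundary lattice points is Σ gcd(|Δx|,|Δy|) = gcd(24,25) + gcd(29,11) + gcd(16,28) + gcd(14,42) + gcd(29,23) + gcd(54,57) = 1+1+4+14+1+3 = 24.

24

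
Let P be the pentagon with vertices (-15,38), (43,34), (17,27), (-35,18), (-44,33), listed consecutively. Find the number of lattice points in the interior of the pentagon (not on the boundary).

922

By the shoelace formula, twice the signed area is |[(-15)·34 − 43·38] + [43·27 − 17·34] + [17·18 − (-35)·27] + [(-35)·33 − (-44)·18] + [(-44)·38 − (-15)·33]| = 1850, so the area is 925.
The number of boundary lattice points is Σ gcd(|Δx|,|Δy|) = gcd(58,4) + gcd(26,7) + gcd(52,9) + gcd(9,15) + gcd(29,5) = 2+1+1+3+1 = 8.
Pick's theorem gives I = A − B/2 + 1 = 925 − 8/2 + 1 = 922.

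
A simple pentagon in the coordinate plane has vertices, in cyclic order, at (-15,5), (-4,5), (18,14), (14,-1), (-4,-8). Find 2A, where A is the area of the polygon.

671

The shoelace formula gives twice the area as |((-15)·5 − (-4)·5) + ((-4)·14 − 18·5) + (18·(-1) − 14·14) + (14·(-8) − (-4)·(-1)) + ((-4)·5 − (-15)·(-8))| = 671, so the area is 335.5.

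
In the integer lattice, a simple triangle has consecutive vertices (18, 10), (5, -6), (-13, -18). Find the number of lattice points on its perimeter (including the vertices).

Along each edge there are gcd(|Δx|,|Δy|)+1 lattice points, so counting each shared vertex once the boundary has gcd(13,16) + gcd(18,12) + gcd(31,28) = 1+6+1 = 8.

8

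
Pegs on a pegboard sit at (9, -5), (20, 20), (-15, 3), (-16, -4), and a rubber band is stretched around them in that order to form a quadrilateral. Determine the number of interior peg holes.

Using the shoelace formula, 2A = |[9·20 − 20·(-5)] + [20·3 − (-15)·20] + [(-15)·(-4) − (-16)·3] + [(-16)·(-5) − 9·(-4)]| = 864, so the area is 432.
Along each edge there are gcd(|Δx|,|Δy|)+1 lattice points, so counting each shared vertex once the boundary has gcd(11,25) + gcd(35,17) + gcd(1,7) + gcd(25,1) = 1+1+1+1 = 4.
By Pick's theorem A = I + B/2 − 1, so I = 432 − 4/2 + 1 = 431.

431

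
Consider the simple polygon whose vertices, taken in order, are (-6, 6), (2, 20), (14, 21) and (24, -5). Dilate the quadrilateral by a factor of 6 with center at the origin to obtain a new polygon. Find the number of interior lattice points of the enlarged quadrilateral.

14923

Using the shoelace formula, 2A = |((-6)·20 − 2·6) + (2·21 − 14·20) + (14·(-5) − 24·21) + (24·6 − (-6)·(-5))| = 830, so the area is 415.
The number of boundary lattice points is Σ gcd(|Δx|,|Δy|) = gcd(8,14) + gcd(12,1) + gcd(10,26) + gcd(30,11) = 2+1+2+1 = 6.
Scaling by 6 multiplies the area by 6² = 36 (so the new area is 14940) and multiplies the boundary lattice-point count by 6, giving 36.
By Pick's theorem, the interior count of the dilated polygon is 14940 − 36/2 + 1 = 14923.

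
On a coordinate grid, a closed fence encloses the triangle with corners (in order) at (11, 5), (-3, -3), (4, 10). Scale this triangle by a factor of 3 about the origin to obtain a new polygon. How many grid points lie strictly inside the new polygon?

The shoelace formula gives twice the area as |(11·(-3) − (-3)·5) + ((-3)·10 − 4·(-3)) + (4·5 − 11·10)| = 126, so the area is 63.
Summing gcd(|Δx|,|Δy|) over the edges gives the boundary count: gcd(14,8) + gcd(7,13) + gcd(7,5) = 2+1+1 = 4.
Scaling by 3 multiplies the area by 3² = 9 (so the new area is 567) and multiplies the boundary lattice-point count by 3, giving 12.
By Pick's theorem, the interior count of the dilated polygon is 567 − 12/2 + 1 = 562.

562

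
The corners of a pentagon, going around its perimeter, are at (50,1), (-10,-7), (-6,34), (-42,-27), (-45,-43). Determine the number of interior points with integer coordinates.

1779

The shoelace formula gives twice the area as |[50·(-7) − (-10)·1] + [(-10)·34 − (-6)·(-7)] + [(-6)·(-27) − (-42)·34] + [(-42)·(-43) − (-45)·(-27)] + [(-45)·1 − 50·(-43)]| = 3564, so the area is 1782.
Summing gcd(|Δx|,|Δy|) over the edges gives the boundary count: gcd(60,8) + gcd(4,41) + gcd(36,61) + gcd(3,16) + gcd(95,44) = 4+1+1+1+1 = 8.
By Pick's theorem A = I + B/2 − 1, so I = 1782 − 8/2 + 1 = 1779.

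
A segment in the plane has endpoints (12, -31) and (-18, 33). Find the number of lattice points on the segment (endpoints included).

The number of lattice points on a segment between lattice points is gcd(|Δx|,|Δy|) + 1 = gcd(30,64) + 1 = 2 + 1 = 3.

3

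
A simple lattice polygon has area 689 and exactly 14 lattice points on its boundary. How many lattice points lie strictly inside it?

From Pick's theorem, I = A − B/2 + 1 = 689 − 14/2 + 1 = 683.

683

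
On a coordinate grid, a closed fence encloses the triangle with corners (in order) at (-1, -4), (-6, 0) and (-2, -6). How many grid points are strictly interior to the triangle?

6

Using the shoelace formula, 2A = |((-1)·0 − (-6)·(-4)) + ((-6)·(-6) − (-2)·0) + ((-2)·(-4) − (-1)·(-6))| = 14, so the area is 7.
Summing gcd(|Δx|,|Δy|) over the edges gives the boundary count: gcd(5,4) + gcd(4,6) + gcd(1,2) = 1+2+1 = 4.
By Pick's theorem A = I + B/2 − 1, so I = 7 − 4/2 + 1 = 6.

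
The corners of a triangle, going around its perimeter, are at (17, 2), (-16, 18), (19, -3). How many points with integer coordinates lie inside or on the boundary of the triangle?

The shoelace formula gives twice the area as |(17·18 − (-16)·2) + ((-16)·(-3) − 19·18) + (19·2 − 17·(-3))| = 133, so the area is 133/2.
The number of boundary lattice points is Σ gcd(|Δx|,|Δy|) = gcd(33,16) + gcd(35,21) + gcd(2,5) = 1+7+1 = 9.
Pick's theorem gives I = A − B/2 + 1 = 133/2 − 9/2 + 1 = 63, so the closed region contains I + B = 63 + 9 = 72 lattice points.

72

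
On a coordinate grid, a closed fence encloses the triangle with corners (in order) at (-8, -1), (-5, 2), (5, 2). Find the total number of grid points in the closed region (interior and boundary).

23

The shoelace formula gives twice the area as |((-8)·2 − (-5)·(-1)) + ((-5)·2 − 5·2) + (5·(-1) − (-8)·2)| = 30, so the area is 15.
Along each edge there are gcd(|Δx|,|Δy|)+1 lattice points, so counting each shared vertex once the boundary has gcd(3,3) + gcd(10,0) + gcd(13,3) = 3+10+1 = 14.
Pick's theorem gives I = A − B/2 + 1 = 15 − 14/2 + 1 = 9, so the closed region contains I + B = 9 + 14 = 23 lattice points.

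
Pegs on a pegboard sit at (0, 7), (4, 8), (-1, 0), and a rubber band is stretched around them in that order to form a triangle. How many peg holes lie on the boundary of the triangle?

Summing gcd(|Δx|,|Δy|) over the edges gives the boundary count: gcd(4,1) + gcd(5,8) + gcd(1,7) = 1+1+1 = 3.

3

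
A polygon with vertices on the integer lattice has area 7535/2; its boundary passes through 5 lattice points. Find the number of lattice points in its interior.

3766

From Pick's theorem, I = A − B/2 + 1 = 7535/2 − 5/2 + 1 = 3766.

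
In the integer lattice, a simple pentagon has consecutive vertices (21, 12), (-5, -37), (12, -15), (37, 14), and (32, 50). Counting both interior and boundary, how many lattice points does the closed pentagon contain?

By the shoelace formula, twice the signed area is |(21·(-37) − (-5)·12) + ((-5)·(-15) − 12·(-37)) + (12·14 − 37·(-15)) + (37·50 − 32·14) + (32·12 − 21·50)| = 1261, so the area is 1261/2.
The number of boundary lattice points is Σ gcd(|Δx|,|Δy|) = gcd(26,49) + gcd(17,22) + gcd(25,29) + gcd(5,36) + gcd(11,38) = 1+1+1+1+1 = 5.
Pick's theorem gives I = A − B/2 + 1 = 1261/2 − 5/2 + 1 = 629, so the closed region contains I + B = 629 + 5 = 634 lattice points.

634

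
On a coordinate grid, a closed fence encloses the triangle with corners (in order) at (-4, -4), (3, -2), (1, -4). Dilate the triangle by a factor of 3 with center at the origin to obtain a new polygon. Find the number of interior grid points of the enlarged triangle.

By the shoelace formula, twice the signed area is |[(-4)·(-2) − 3·(-4)] + [3·(-4) − 1·(-2)] + [1·(-4) − (-4)·(-4)]| = 10, so the area is 5.
The number of boundary lattice points is Σ gcd(|Δx|,|Δy|) = gcd(7,2) + gcd(2,2) + gcd(5,0) = 1+2+5 = 8.
Scaling by 3 multiplies the area by 3² = 9 (so the new area is 45) and multiplies the boundary lattice-point count by 3, giving 24.
By Pick's theorem, the interior count of the dilated polygon is 45 − 24/2 + 1 = 34.

34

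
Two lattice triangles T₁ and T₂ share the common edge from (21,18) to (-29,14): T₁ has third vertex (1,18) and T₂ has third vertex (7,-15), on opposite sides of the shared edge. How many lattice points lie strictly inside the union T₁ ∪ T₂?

The union is the simple quadrilateral with vertices (21,18), (1,18), (-29,14), (7,-15) in order.
The shoelace formula gives twice the area as |[21·18 − 1·18] + [1·14 − (-29)·18] + [(-29)·(-15) − 7·14] + [7·18 − 21·(-15)]| = 1674, so the area is 837.
Summing gcd(|Δx|,|Δy|) over the edges gives the boundary count: gcd(20,0) + gcd(30,4) + gcd(36,29) + gcd(14,33) = 20+2+1+1 = 24.
By Pick's theorem I = A − B/2 + 1 = 837 − 24/2 + 1 = 826.

826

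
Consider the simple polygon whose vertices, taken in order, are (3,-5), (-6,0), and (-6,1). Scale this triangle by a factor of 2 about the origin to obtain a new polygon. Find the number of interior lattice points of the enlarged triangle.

14

By the shoelace formula, twice the signed area is |(3·0 − (-6)·(-5)) + ((-6)·1 − (-6)·0) + ((-6)·(-5) − 3·1)| = 9, so the area is 9/2.
Summing gcd(|Δx|,|Δy|) over the edges gives the boundary count: gcd(9,5) + gcd(0,1) + gcd(9,6) = 1+1+3 = 5.
Scaling by 2 multiplies the area by 2² = 4 (so the new area is 18) and multiplies the boundary lattice-point count by 2, giving 10.
By Pick's theorem, the interior count of the dilated polygon is 18 − 10/2 + 1 = 14.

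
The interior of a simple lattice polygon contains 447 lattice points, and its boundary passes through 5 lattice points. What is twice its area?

Pick's theorem states A = I + B/2 − 1, so A = 447 + 5/2 − 1 = 897/2.
Hence 2A = 897.

897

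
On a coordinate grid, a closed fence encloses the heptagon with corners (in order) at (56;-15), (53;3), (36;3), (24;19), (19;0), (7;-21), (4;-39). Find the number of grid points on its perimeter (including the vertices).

35

The number of boundary lattice points is Σ gcd(|Δx|,|Δy|) = gcd(3,18) + gcd(17,0) + gcd(12,16) + gcd(5,19) + gcd(12,21) + gcd(3,18) + gcd(52,24) = 3+17+4+1+3+3+4 = 35.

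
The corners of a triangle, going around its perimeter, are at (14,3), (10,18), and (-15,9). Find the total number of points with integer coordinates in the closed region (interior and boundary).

208

Using the shoelace formula, 2A = |[14·18 − 10·3] + [10·9 − (-15)·18] + [(-15)·3 − 14·9]| = 411, so the area is 205.5.
The number of boundary lattice points is Σ gcd(|Δx|,|Δy|) = gcd(4,15) + gcd(25,9) + gcd(29,6) = 1+1+1 = 3.
Pick's theorem gives I = A − B/2 + 1 = 205.5 − 3/2 + 1 = 205, so the closed region contains I + B = 205 + 3 = 208 lattice points.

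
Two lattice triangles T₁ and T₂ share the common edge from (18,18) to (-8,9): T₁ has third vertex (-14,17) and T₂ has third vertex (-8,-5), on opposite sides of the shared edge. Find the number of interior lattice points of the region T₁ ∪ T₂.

305

The union is the simple quadrilateral with vertices (18,18), (-14,17), (-8,9), (-8,-5) in order.
Using the shoelace formula, 2A = |(18·17 − (-14)·18) + ((-14)·9 − (-8)·17) + ((-8)·(-5) − (-8)·9) + ((-8)·18 − 18·(-5))| = 626, so the area is 313.
Summing gcd(|Δx|,|Δy|) over the edges gives the boundary count: gcd(32,1) + gcd(6,8) + gcd(0,14) + gcd(26,23) = 1+2+14+1 = 18.
By Pick's theorem I = A − B/2 + 1 = 313 − 18/2 + 1 = 305.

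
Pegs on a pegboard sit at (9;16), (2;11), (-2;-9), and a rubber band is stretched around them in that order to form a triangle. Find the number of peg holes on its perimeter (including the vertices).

Along each edge there are gcd(|Δx|,|Δy|)+1 lattice points, so counting each shared vertex once the boundary has gcd(7,5) + gcd(4,20) + gcd(11,25) = 1+4+1 = 6.

6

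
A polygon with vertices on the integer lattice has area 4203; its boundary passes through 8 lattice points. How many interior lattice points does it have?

4200

Pick's theorem A = I + B/2 − 1 rearranges to I = A − B/2 + 1 = 4203 − 8/2 + 1 = 4200.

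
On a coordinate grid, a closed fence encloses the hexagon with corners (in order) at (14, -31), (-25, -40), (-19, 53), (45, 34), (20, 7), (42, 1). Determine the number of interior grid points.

4197

Using the shoelace formula, 2A = |(14·(-40) − (-25)·(-31)) + ((-25)·53 − (-19)·(-40)) + ((-19)·34 − 45·53) + (45·7 − 20·34) + (20·1 − 42·7) + (42·(-31) − 14·1)| = 8406, so the area is 4203.
Summing gcd(|Δx|,|Δy|) over the edges gives the boundary count: gcd(39,9) + gcd(6,93) + gcd(64,19) + gcd(25,27) + gcd(22,6) + gcd(28,32) = 3+3+1+1+2+4 = 14.
By Pick's theorem A = I + B/2 − 1, so I = 4203 − 14/2 + 1 = 4197.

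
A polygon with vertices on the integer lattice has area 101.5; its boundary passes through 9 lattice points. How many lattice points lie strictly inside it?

98

Pick's theorem A = I + B/2 − 1 rearranges to I = A − B/2 + 1 = 101.5 − 9/2 + 1 = 98.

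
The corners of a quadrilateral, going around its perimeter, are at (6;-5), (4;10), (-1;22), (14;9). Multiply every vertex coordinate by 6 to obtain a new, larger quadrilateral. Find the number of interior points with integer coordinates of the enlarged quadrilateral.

4720

Using the shoelace formula, 2A = |(6·10 − 4·(-5)) + (4·22 − (-1)·10) + ((-1)·9 − 14·22) + (14·(-5) − 6·9)| = 263, so the area is 131.5.
The number of boundary lattice points is Σ gcd(|Δx|,|Δy|) = gcd(2,15) + gcd(5,12) + gcd(15,13) + gcd(8,14) = 1+1+1+2 = 5.
Scaling by 6 multiplies the area by 6² = 36 (so the new area is 4734) and multiplies the boundary lattice-point count by 6, giving 30.
By Pick's theorem, the interior count of the dilated polygon is 4734 − 30/2 + 1 = 4720.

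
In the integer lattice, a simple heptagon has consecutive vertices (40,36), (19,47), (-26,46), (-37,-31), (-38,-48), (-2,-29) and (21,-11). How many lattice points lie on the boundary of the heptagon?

The number of boundary lattice points is Σ gcd(|Δx|,|Δy|) = gcd(21,11) + gcd(45,1) + gcd(11,77) + gcd(1,17) + gcd(36,19) + gcd(23,18) + gcd(19,47) = 1+1+11+1+1+1+1 = 17.

17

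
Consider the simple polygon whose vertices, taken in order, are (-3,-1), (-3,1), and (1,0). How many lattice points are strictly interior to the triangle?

By the shoelace formula, twice the signed area is |((-3)·1 − (-3)·(-1)) + ((-3)·0 − 1·1) + (1·(-1) − (-3)·0)| = 8, so the area is 4.
The number of boundary lattice points is Σ gcd(|Δx|,|Δy|) = gcd(0,2) + gcd(4,1) + gcd(4,1) = 2+1+1 = 4.
Pick's theorem gives I = A − B/2 + 1 = 4 − 4/2 + 1 = 3.

3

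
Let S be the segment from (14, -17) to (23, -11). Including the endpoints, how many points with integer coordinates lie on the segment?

4

The number of lattice points on a segment between lattice points is gcd(|Δx|,|Δy|) + 1 = gcd(9,6) + 1 = 3 + 1 = 4.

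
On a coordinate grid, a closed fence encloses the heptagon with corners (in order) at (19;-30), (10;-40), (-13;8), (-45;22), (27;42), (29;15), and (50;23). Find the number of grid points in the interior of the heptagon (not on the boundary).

3067

Using the shoelace formula, 2A = |(19·(-40) − 10·(-30)) + (10·8 − (-13)·(-40)) + ((-13)·22 − (-45)·8) + ((-45)·42 − 27·22) + (27·15 − 29·42) + (29·23 − 50·15) + (50·(-30) − 19·23)| = 6143, so the area is 3071.5.
Summing gcd(|Δx|,|Δy|) over the edges gives the boundary count: gcd(9,10) + gcd(23,48) + gcd(32,14) + gcd(72,20) + gcd(2,27) + gcd(21,8) + gcd(31,53) = 1+1+2+4+1+1+1 = 11.
Pick's theorem gives I = A − B/2 + 1 = 3071.5 − 11/2 + 1 = 3067.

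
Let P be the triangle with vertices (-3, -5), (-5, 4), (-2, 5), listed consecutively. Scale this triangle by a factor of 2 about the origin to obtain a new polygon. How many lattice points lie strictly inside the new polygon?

56

The shoelace formula gives twice the area as |((-3)·4 − (-5)·(-5)) + ((-5)·5 − (-2)·4) + ((-2)·(-5) − (-3)·5)| = 29, so the area is 29/2.
The number of boundary lattice points is Σ gcd(|Δx|,|Δy|) = gcd(2,9) + gcd(3,1) + gcd(1,10) = 1+1+1 = 3.
Scaling by 2 multiplies the area by 2² = 4 (so the new area is 58) and multiplies the boundary lattice-point count by 2, giving 6.
By Pick's theorem, the interior count of the dilated polygon is 58 − 6/2 + 1 = 56.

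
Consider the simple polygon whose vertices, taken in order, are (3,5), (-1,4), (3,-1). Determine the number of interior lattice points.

9

The shoelace formula gives twice the area as |(3·4 − (-1)·5) + ((-1)·(-1) − 3·4) + (3·5 − 3·(-1))| = 24, so the area is 12.
Along each edge there are gcd(|Δx|,|Δy|)+1 lattice points, so counting each shared vertex once the boundary has gcd(4,1) + gcd(4,5) + gcd(0,6) = 1+1+6 = 8.
Pick's theorem gives I = A − B/2 + 1 = 12 − 8/2 + 1 = 9.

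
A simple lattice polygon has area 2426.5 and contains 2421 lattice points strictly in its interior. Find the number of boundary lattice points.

13

Pick's theorem gives A = I + B/2 − 1, so B = 2(A − I + 1) = 2(2426.5 − 2421 + 1) = 13.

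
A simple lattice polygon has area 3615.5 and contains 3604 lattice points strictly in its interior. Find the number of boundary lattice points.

25

Pick's theorem gives A = I + B/2 − 1, so B = 2(A − I + 1) = 2(3615.5 − 3604 + 1) = 25.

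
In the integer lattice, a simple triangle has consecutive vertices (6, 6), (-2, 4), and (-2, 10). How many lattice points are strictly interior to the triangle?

By the shoelace formula, twice the signed area is |[6·4 − (-2)·6] + [(-2)·10 − (-2)·4] + [(-2)·6 − 6·10]| = 48, so the area is 24.
Summing gcd(|Δx|,|Δy|) over the edges gives the boundary count: gcd(8,2) + gcd(0,6) + gcd(8,4) = 2+6+4 = 12.
Pick's theorem gives I = A − B/2 + 1 = 24 − 12/2 + 1 = 19.

19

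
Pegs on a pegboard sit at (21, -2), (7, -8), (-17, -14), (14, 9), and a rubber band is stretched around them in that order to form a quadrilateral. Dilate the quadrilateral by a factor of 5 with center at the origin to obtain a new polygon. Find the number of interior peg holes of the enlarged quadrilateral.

7001

By the shoelace formula, twice the signed area is |(21·(-8) − 7·(-2)) + (7·(-14) − (-17)·(-8)) + ((-17)·9 − 14·(-14)) + (14·(-2) − 21·9)| = 562, so the area is 281.
Summing gcd(|Δx|,|Δy|) over the edges gives the boundary count: gcd(14,6) + gcd(24,6) + gcd(31,23) + gcd(7,11) = 2+6+1+1 = 10.
Scaling by 5 multiplies the area by 5² = 25 (so the new area is 7025) and multiplies the boundary lattice-point count by 5, giving 50.
By Pick's theorem, the interior count of the dilated polygon is 7025 − 50/2 + 1 = 7001.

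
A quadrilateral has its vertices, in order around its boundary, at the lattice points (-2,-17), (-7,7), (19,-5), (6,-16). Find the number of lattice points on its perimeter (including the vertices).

5

Summing gcd(|Δx|,|Δy|) over the edges gives the boundary count: gcd(5,24) + gcd(26,12) + gcd(13,11) + gcd(8,1) = 1+2+1+1 = 5.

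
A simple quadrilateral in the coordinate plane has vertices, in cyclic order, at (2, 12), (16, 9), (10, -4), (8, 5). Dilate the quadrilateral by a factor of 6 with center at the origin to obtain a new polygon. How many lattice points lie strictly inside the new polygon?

The shoelace formula gives twice the area as |(2·9 − 16·12) + (16·(-4) − 10·9) + (10·5 − 8·(-4)) + (8·12 − 2·5)| = 160, so the area is 80.
Along each edge there are gcd(|Δx|,|Δy|)+1 lattice points, so counting each shared vertex once the boundary has gcd(14,3) + gcd(6,13) + gcd(2,9) + gcd(6,7) = 1+1+1+1 = 4.
Scaling by 6 multiplies the area by 6² = 36 (so the new area is 2880) and multiplies the boundary lattice-point count by 6, giving 24.
By Pick's theorem, the interior count of the dilated polygon is 2880 − 24/2 + 1 = 2869.

2869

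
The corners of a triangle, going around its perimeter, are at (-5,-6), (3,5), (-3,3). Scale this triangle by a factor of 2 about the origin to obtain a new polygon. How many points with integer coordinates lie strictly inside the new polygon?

97

By the shoelace formula, twice the signed area is |((-5)·5 − 3·(-6)) + (3·3 − (-3)·5) + ((-3)·(-6) − (-5)·3)| = 50, so the area is 25.
The number of boundary lattice points is Σ gcd(|Δx|,|Δy|) = gcd(8,11) + gcd(6,2) + gcd(2,9) = 1+2+1 = 4.
Scaling by 2 multiplies the area by 2² = 4 (so the new area is 100) and multiplies the boundary lattice-point count by 2, giving 8.
By Pick's theorem, the interior count of the dilated polygon is 100 − 8/2 + 1 = 97.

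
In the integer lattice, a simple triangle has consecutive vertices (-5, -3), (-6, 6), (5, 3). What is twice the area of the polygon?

96

The shoelace formula gives twice the area as |[(-5)·6 − (-6)·(-3)] + [(-6)·3 − 5·6] + [5·(-3) − (-5)·3]| = 96, so the area is 48.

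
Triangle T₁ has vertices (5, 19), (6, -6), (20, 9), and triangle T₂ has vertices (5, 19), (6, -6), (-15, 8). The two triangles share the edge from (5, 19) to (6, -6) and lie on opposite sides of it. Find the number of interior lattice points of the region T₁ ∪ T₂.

The union is the simple quadrilateral with vertices (5, 19), (20, 9), (6, -6), (-15, 8) in order.
Using the shoelace formula, 2A = |(5·9 − 20·19) + (20·(-6) − 6·9) + (6·8 − (-15)·(-6)) + ((-15)·19 − 5·8)| = 876, so the area is 438.
Summing gcd(|Δx|,|Δy|) over the edges gives the boundary count: gcd(15,10) + gcd(14,15) + gcd(21,14) + gcd(20,11) = 5+1+7+1 = 14.
By Pick's theorem I = A − B/2 + 1 = 438 − 14/2 + 1 = 432.

432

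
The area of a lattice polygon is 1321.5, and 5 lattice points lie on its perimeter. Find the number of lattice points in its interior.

Pick's theorem A = I + B/2 − 1 rearranges to I = A − B/2 + 1 = 1321.5 − 5/2 + 1 = 1320.

1320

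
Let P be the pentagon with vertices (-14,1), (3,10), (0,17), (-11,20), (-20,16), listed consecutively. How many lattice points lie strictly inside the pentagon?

259

Using the shoelace formula, 2A = |((-14)·10 − 3·1) + (3·17 − 0·10) + (0·20 − (-11)·17) + ((-11)·16 − (-20)·20) + ((-20)·1 − (-14)·16)| = 523, so the area is 523/2.
The number of boundary lattice points is Σ gcd(|Δx|,|Δy|) = gcd(17,9) + gcd(3,7) + gcd(11,3) + gcd(9,4) + gcd(6,15) = 1+1+1+1+3 = 7.
Pick's theorem gives I = A − B/2 + 1 = 523/2 − 7/2 + 1 = 259.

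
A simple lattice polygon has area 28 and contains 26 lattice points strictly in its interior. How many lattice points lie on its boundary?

6

Pick's theorem gives A = I + B/2 − 1, so B = 2(A − I + 1) = 2(28 − 26 + 1) = 6.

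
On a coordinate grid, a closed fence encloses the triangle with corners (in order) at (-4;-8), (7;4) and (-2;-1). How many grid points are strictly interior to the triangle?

By the shoelace formula, twice the signed area is |((-4)·4 − 7·(-8)) + (7·(-1) − (-2)·4) + ((-2)·(-8) − (-4)·(-1))| = 53, so the area is 26.5.
Along each edge there are gcd(|Δx|,|Δy|)+1 lattice points, so counting each shared vertex once the boundary has gcd(11,12) + gcd(9,5) + gcd(2,7) = 1+1+1 = 3.
Pick's theorem gives I = A − B/2 + 1 = 26.5 − 3/2 + 1 = 26.

26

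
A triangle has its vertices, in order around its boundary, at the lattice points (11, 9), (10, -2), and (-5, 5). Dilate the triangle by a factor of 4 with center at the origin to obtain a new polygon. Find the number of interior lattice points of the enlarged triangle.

By the shoelace formula, twice the signed area is |(11·(-2) − 10·9) + (10·5 − (-5)·(-2)) + ((-5)·9 − 11·5)| = 172, so the area is 86.
Along each edge there are gcd(|Δx|,|Δy|)+1 lattice points, so counting each shared vertex once the boundary has gcd(1,11) + gcd(15,7) + gcd(16,4) = 1+1+4 = 6.
Scaling by 4 multiplies the area by 4² = 16 (so the new area is 1376) and multiplies the boundary lattice-point count by 4, giving 24.
By Pick's theorem, the interior count of the dilated polygon is 1376 − 24/2 + 1 = 1365.

1365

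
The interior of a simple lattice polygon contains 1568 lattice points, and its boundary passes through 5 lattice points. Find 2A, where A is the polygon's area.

3139

Pick's theorem states A = I + B/2 − 1, so A = 1568 + 5/2 − 1 = 3139/2.
Hence 2A = 3139.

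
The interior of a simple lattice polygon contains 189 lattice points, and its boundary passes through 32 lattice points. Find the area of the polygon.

By Pick's theorem, A = I + B/2 − 1 = 189 + 32/2 − 1 = 204.

204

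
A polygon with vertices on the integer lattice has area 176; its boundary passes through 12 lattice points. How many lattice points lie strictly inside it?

171

Pick's theorem A = I + B/2 − 1 rearranges to I = A − B/2 + 1 = 176 − 12/2 + 1 = 171.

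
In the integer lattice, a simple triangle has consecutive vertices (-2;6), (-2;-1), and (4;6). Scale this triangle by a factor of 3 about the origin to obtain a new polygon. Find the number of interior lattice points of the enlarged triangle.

The shoelace formula gives twice the area as |((-2)·(-1) − (-2)·6) + ((-2)·6 − 4·(-1)) + (4·6 − (-2)·6)| = 42, so the area is 21.
The number of boundary lattice points is Σ gcd(|Δx|,|Δy|) = gcd(0,7) + gcd(6,7) + gcd(6,0) = 7+1+6 = 14.
Scaling by 3 multiplies the area by 3² = 9 (so the new area is 189) and multiplies the boundary lattice-point count by 3, giving 42.
By Pick's theorem, the interior count of the dilated polygon is 189 − 42/2 + 1 = 169.

169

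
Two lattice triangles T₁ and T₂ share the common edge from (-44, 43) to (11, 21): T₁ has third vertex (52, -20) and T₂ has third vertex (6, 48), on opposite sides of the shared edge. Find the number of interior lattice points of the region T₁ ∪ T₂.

The union is the simple quadrilateral with vertices (-44, 43), (52, -20), (11, 21), (6, 48) in order.
The shoelace formula gives twice the area as |((-44)·(-20) − 52·43) + (52·21 − 11·(-20)) + (11·48 − 6·21) + (6·43 − (-44)·48)| = 2728, so the area is 1364.
Along each edge there are gcd(|Δx|,|Δy|)+1 lattice points, so counting each shared vertex once the boundary has gcd(96,63) + gcd(41,41) + gcd(5,27) + gcd(50,5) = 3+41+1+5 = 50.
By Pick's theorem I = A − B/2 + 1 = 1364 − 50/2 + 1 = 1340.

1340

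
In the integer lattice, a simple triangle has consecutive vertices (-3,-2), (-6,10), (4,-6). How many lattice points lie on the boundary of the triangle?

6

Along each edge there are gcd(|Δx|,|Δy|)+1 lattice points, so counting each shared vertex once the boundary has gcd(3,12) + gcd(10,16) + gcd(7,4) = 3+2+1 = 6.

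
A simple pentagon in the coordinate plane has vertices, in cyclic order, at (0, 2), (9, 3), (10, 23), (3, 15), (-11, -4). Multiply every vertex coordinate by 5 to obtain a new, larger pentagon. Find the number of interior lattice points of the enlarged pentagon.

4626

The shoelace formula gives twice the area as |(0·3 − 9·2) + (9·23 − 10·3) + (10·15 − 3·23) + (3·(-4) − (-11)·15) + ((-11)·2 − 0·(-4))| = 371, so the area is 371/2.
Along each edge there are gcd(|Δx|,|Δy|)+1 lattice points, so counting each shared vertex once the boundary has gcd(9,1) + gcd(1,20) + gcd(7,8) + gcd(14,19) + gcd(11,6) = 1+1+1+1+1 = 5.
Scaling by 5 multiplies the area by 5² = 25 (so the new area is 9275/2) and multiplies the boundary lattice-point count by 5, giving 25.
By Pick's theorem, the interior count of the dilated polygon is 9275/2 − 25/2 + 1 = 4626.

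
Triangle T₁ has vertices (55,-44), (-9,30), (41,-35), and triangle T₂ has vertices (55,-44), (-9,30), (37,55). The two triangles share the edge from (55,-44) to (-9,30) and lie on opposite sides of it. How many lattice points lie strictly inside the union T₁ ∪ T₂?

The union is the simple quadrilateral with vertices (55,-44), (41,-35), (-9,30), (37,55) in order.
The shoelace formula gives twice the area as |(55·(-35) − 41·(-44)) + (41·30 − (-9)·(-35)) + ((-9)·55 − 37·30) + (37·(-44) − 55·55)| = 5464, so the area is 2732.
Summing gcd(|Δx|,|Δy|) over the edges gives the boundary count: gcd(14,9) + gcd(50,65) + gcd(46,25) + gcd(18,99) = 1+5+1+9 = 16.
By Pick's theorem I = A − B/2 + 1 = 2732 − 16/2 + 1 = 2725.

2725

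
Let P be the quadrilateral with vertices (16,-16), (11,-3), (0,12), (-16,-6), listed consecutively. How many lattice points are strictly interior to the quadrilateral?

400

Using the shoelace formula, 2A = |(16·(-3) − 11·(-16)) + (11·12 − 0·(-3)) + (0·(-6) − (-16)·12) + ((-16)·(-16) − 16·(-6))| = 804, so the area is 402.
Summing gcd(|Δx|,|Δy|) over the edges gives the boundary count: gcd(5,13) + gcd(11,15) + gcd(16,18) + gcd(32,10) = 1+1+2+2 = 6.
By Pick's theorem A = I + B/2 − 1, so I = 402 − 6/2 + 1 = 400.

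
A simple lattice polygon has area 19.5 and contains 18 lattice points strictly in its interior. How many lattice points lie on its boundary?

5

Pick's theorem gives A = I + B/2 − 1, so B = 2(A − I + 1) = 2(19.5 − 18 + 1) = 5.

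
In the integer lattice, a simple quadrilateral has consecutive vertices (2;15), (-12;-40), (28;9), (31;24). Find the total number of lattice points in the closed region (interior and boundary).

Using the shoelace formula, 2A = |(2·(-40) − (-12)·15) + ((-12)·9 − 28·(-40)) + (28·24 − 31·9) + (31·15 − 2·24)| = 1922, so the area is 961.
The number of boundary lattice points is Σ gcd(|Δx|,|Δy|) = gcd(14,55) + gcd(40,49) + gcd(3,15) + gcd(29,9) = 1+1+3+1 = 6.
Pick's theorem gives I = A − B/2 + 1 = 961 − 6/2 + 1 = 959, so the closed region contains I + B = 959 + 6 = 965 lattice points.

965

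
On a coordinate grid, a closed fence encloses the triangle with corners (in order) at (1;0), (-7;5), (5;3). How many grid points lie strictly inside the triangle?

21

Using the shoelace formula, 2A = |[1·5 − (-7)·0] + [(-7)·3 − 5·5] + [5·0 − 1·3]| = 44, so the area is 22.
The number of boundary lattice points is Σ gcd(|Δx|,|Δy|) = gcd(8,5) + gcd(12,2) + gcd(4,3) = 1+2+1 = 4.
Pick's theorem gives I = A − B/2 + 1 = 22 − 4/2 + 1 = 21.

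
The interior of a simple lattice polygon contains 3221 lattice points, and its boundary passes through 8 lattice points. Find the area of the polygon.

3224

By Pick's theorem, A = I + B/2 − 1 = 3221 + 8/2 − 1 = 3224.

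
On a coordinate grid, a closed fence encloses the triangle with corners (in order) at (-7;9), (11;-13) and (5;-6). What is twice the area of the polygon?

Using the shoelace formula, 2A = |((-7)·(-13) − 11·9) + (11·(-6) − 5·(-13)) + (5·9 − (-7)·(-6))| = 6, so the area is 3.

6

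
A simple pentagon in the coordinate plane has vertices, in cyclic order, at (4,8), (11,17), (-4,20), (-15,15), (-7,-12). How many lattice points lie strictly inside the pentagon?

The shoelace formula gives twice the area as |(4·17 − 11·8) + (11·20 − (-4)·17) + ((-4)·15 − (-15)·20) + ((-15)·(-12) − (-7)·15) + ((-7)·8 − 4·(-12))| = 785, so the area is 392.5.
Summing gcd(|Δx|,|Δy|) over the edges gives the boundary count: gcd(7,9) + gcd(15,3) + gcd(11,5) + gcd(8,27) + gcd(11,20) = 1+3+1+1+1 = 7.
By Pick's theorem A = I + B/2 − 1, so I = 392.5 − 7/2 + 1 = 390.

390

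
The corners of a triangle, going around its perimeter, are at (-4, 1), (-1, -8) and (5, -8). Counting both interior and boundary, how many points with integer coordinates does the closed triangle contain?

Using the shoelace formula, 2A = |((-4)·(-8) − (-1)·1) + ((-1)·(-8) − 5·(-8)) + (5·1 − (-4)·(-8))| = 54, so the area is 27.
Summing gcd(|Δx|,|Δy|) over the edges gives the boundary count: gcd(3,9) + gcd(6,0) + gcd(9,9) = 3+6+9 = 18.
Pick's theorem gives I = A − B/2 + 1 = 27 − 18/2 + 1 = 19, so the closed region contains I + B = 19 + 18 = 37 lattice points.

37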